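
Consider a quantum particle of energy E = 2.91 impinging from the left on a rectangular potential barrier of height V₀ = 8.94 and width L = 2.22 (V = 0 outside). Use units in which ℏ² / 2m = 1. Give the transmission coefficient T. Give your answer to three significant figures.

Since E < V₀ the interior solution is evanescent with decay constant κ = √(2m(V₀ − E))/ℏ = 2.456.
κL = 5.451, sinh(κL) = 116.5.
The exact tunnelling result is T⁻¹ = 1 + V₀² sinh²(κL) / [4E(V₀ − E)] = 15470, so T = 0.0000647.

T = 0.0000647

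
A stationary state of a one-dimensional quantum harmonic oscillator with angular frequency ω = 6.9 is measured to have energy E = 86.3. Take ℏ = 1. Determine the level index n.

n = 12

Invert E_n = (n + ½)ℏω: n = E/ℏω − ½ = 12.007, so n = 12.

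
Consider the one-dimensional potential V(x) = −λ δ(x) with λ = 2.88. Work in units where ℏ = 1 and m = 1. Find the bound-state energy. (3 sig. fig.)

The bound state is ψ(x) = √κ e^{−κ|x|}. The derivative jump ψ'(0⁺) − ψ'(0⁻) = −(2mλ/ℏ²)ψ(0) fixes κ = mλ/ℏ² = 2.880.
Then E = −ℏ²κ²/(2m) = −mλ²/(2ℏ²) = -4.147.

E = -4.15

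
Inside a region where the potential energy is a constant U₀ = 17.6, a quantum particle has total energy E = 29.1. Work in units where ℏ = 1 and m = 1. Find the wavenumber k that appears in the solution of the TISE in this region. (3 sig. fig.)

With E > U₀ the solution is oscillatory, ψ ∝ e^{±ikx} with k = √(2m(E − U₀))/ℏ.
k = √(2 × 1 × 11.5) = 4.796.

k = 4.80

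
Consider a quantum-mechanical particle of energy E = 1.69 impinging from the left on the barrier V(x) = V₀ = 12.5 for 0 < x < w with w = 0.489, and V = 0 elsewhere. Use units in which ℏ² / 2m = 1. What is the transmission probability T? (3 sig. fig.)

E < V₀: inside the barrier ψ ∝ e^{±κx} with κ = √(2m(V₀ − E))/ℏ = 3.288.
κw = 1.608, sinh(κw) = 2.396.
Matching ψ, ψ′ at both faces gives T = [1 + V₀² sinh²(κw) / (4E(V₀ − E))]⁻¹ = 1/13.27 = 0.0754.

T = 0.0754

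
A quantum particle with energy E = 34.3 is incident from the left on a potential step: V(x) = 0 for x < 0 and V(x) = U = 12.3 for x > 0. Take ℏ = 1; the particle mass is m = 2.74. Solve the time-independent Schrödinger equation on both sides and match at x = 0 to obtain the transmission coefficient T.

T = 0.988

The wavenumbers are k₁ = √(2mE)/ℏ = 13.71 on the left and k₂ = √(2m(E − U))/ℏ = 10.98 on the right.
Continuity of ψ and ψ′ at the step yields the reflection amplitude r = (k₁ − k₂)/(k₁ + k₂) = 0.1106; thus R = |r|² = 0.01223, T = 0.9878.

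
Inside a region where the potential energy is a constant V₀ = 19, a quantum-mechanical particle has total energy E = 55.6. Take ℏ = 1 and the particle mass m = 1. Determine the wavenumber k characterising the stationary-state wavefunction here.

k = 8.56

With E > V₀ the solution is oscillatory, ψ ∝ e^{±ikx} with k = √(2m(E − V₀))/ℏ.
k = √(2 × 1 × 36.6) = 8.556.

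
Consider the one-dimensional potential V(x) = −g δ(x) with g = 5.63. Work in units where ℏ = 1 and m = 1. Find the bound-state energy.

The bound state is ψ(x) = √κ e^{−κ|x|}. The derivative jump ψ'(0⁺) − ψ'(0⁻) = −(2mg/ℏ²)ψ(0) fixes κ = mg/ℏ² = 5.630.
Then E = −ℏ²κ²/(2m) = −mg²/(2ℏ²) = -15.85.

E = -15.8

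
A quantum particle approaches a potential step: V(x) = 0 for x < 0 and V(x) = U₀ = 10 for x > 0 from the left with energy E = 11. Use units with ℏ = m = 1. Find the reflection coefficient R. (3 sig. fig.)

R = 0.288

On each side the TISE gives plane waves with k = √(2m(E − V))/ℏ: k₁ = √(2·1·11) = 4.690, k₂ = √(2·1·1) = 1.414.
Continuity of ψ and ψ′ at the step yields the reflection amplitude r = (k₁ − k₂)/(k₁ + k₂) = 0.5367; thus R = |r|² = 0.2880, T = 0.7120.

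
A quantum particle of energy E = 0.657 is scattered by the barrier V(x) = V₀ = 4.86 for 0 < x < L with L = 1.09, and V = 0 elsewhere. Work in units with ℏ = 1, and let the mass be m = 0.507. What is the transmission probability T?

T = 0.0208

E < V₀: inside the barrier ψ ∝ e^{±κx} with κ = √(2m(V₀ − E))/ℏ = 2.064.
κL = 2.250, sinh(κL) = 4.692.
The exact tunnelling result is T⁻¹ = 1 + V₀² sinh²(κL) / [4E(V₀ − E)] = 48.08, so T = 0.0208.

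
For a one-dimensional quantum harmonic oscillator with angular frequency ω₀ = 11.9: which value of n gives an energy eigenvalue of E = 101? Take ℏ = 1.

E_n = ℏω₀(n + ½) ⇒ n = E/(ℏω₀) − ½ = 101/11.9 − 0.5 = 7.987 → n = 8.

n = 8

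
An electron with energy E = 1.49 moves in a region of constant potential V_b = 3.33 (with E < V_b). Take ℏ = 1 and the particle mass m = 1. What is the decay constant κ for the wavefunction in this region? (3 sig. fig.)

Since E < V_b the TISE in this region is ψ'' = κ²ψ with κ = √(2m(V_b − E))/ℏ.
κ = √(2 × 1 × 1.84) = 1.918.

κ = 1.92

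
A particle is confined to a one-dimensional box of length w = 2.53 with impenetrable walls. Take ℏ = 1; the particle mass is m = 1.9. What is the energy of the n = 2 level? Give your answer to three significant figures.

E = 1.62

Requiring ψ(0) = ψ(w) = 0 quantises k = nπ/w, hence E_n = ℏ²k²/2m = n²π²ℏ²/(2mw²).
E_2 = 2² × π² / (2 × 1.9 × 2.53²) = 1.623.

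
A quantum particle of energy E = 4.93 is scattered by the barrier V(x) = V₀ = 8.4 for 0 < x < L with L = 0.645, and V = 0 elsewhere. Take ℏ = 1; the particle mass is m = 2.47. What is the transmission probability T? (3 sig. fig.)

T = 0.0184

Since E < V₀ the interior solution is evanescent with decay constant κ = √(2m(V₀ − E))/ℏ = 4.140.
κL = 2.670, sinh(κL) = 7.189.
The exact tunnelling result is T⁻¹ = 1 + V₀² sinh²(κL) / [4E(V₀ − E)] = 54.29, so T = 0.0184.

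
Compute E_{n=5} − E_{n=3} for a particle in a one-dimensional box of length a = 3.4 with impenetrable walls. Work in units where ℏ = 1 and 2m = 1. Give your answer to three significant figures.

E_n = n²π²ℏ²/(2ma²), so ΔE = (5² − 3²) π²ℏ²/(2ma²).
ΔE = 16 × π² / (2 × 0.5 × 3.4²) = 13.66.

ΔE = 13.7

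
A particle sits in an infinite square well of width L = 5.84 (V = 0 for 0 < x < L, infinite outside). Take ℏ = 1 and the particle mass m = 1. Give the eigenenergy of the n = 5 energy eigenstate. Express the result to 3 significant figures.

E = 3.62

The infinite-well eigenfunctions ψ_n = √(2/L) sin(nπx/L) vanish at both walls, giving E_n = n²π²ℏ²/(2mL²).
E_5 = 5² × π² / (2 × 1 × 5.84²) = 3.617.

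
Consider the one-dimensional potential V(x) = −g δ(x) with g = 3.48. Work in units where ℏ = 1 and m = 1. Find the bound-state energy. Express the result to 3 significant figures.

For x ≠ 0 the bound state is ψ ∝ e^{−κ|x|}; integrating the TISE across the delta gives the cusp condition 2κ = 2mg/ℏ², so κ = 3.480.
Then E = −ℏ²κ²/(2m) = −mg²/(2ℏ²) = -6.055.

E = -6.06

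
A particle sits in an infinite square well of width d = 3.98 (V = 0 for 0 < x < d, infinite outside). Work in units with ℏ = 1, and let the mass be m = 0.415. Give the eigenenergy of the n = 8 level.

Requiring ψ(0) = ψ(d) = 0 quantises k = nπ/d, hence E_n = ℏ²k²/2m = n²π²ℏ²/(2md²).
E_8 = 8² × π² / (2 × 0.415 × 3.98²) = 48.04.

E = 48.0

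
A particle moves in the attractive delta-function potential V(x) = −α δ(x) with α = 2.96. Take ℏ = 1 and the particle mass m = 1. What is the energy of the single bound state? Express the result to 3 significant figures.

E = -4.38

The bound state is ψ(x) = √κ e^{−κ|x|}. The derivative jump ψ'(0⁺) − ψ'(0⁻) = −(2mα/ℏ²)ψ(0) fixes κ = mα/ℏ² = 2.960.
Then E = −ℏ²κ²/(2m) = −mα²/(2ℏ²) = -4.381.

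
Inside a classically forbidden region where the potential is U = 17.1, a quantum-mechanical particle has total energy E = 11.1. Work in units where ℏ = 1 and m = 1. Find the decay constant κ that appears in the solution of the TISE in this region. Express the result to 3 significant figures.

Since E < U the TISE in this region is ψ'' = κ²ψ with κ = √(2m(U − E))/ℏ.
κ = √(2 × 1 × 6) = 3.464.

κ = 3.46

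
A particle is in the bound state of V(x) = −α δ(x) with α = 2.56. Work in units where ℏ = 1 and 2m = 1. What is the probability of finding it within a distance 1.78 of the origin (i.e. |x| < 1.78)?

P = 0.990

The normalised bound state is ψ = √κ e^{−κ|x|} with κ = mα/ℏ² = 1.280.
P(|x| < d) = ∫_{−d}^{d} κ e^{−2κ|x|} dx = 1 − e^{−2κd} = 1 − e^{−4.557} = 0.9895.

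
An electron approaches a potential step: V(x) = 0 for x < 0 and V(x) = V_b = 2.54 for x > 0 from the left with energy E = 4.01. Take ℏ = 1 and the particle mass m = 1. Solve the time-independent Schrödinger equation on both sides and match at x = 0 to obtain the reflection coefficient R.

R = 0.0604

The wavenumbers are k₁ = √(2mE)/ℏ = 2.832 on the left and k₂ = √(2m(E − V_b))/ℏ = 1.715 on the right.
Matching ψ and ψ′ at x = 0 gives r = (k₁ − k₂)/(k₁ + k₂), so R = r² = 0.06039 and T = 1 − R = 0.9396.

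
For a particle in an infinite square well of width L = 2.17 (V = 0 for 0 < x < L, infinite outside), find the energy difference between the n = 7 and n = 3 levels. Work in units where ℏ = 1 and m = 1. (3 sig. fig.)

E_n = n²π²ℏ²/(2mL²), so ΔE = (7² − 3²) π²ℏ²/(2mL²).
ΔE = 40 × π² / (2 × 1 × 2.17²) = 41.92.

ΔE = 41.9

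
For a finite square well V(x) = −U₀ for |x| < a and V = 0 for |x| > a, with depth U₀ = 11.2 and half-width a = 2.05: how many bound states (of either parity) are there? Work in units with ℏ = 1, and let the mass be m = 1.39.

Define the well-strength parameter z₀ = (a/ℏ)√(2mU₀) = 2.05 × √(2·1.39·11.2) = 11.44.
The even/odd transcendental equations gain one root per π/2 in z₀, giving N = 1 + ⌊2z₀/π⌋ = 1 + ⌊7.282⌋ = 8.

N = 8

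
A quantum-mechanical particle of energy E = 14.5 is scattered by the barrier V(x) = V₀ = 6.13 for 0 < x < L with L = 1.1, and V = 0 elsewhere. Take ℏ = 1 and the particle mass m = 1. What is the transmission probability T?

Above the barrier the interior wavenumber is k₂ = √(2m(E − V₀))/ℏ = 4.091, giving phase k₂L = 4.501.
Matching at both interfaces gives T⁻¹ = 1 + V₀² sin²(k₂L) / [4E(E − V₀)] = 1.074, hence T = 0.931.

T = 0.931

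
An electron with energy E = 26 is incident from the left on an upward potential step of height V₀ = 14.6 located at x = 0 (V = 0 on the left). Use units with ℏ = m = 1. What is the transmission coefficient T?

T = 0.959

On each side the TISE gives plane waves with k = √(2m(E − V))/ℏ: k₁ = √(2·1·26) = 7.211, k₂ = √(2·1·11.4) = 4.775.
Continuity of ψ and ψ′ at the step yields the reflection amplitude r = (k₁ − k₂)/(k₁ + k₂) = 0.2033; thus R = |r|² = 0.04131, T = 0.9587.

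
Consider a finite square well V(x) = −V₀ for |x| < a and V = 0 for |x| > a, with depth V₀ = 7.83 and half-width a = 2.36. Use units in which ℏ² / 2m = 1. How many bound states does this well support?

N = 5

The dimensionless depth is z₀ = a√(2mV₀)/ℏ = 2.36 × √(7.830) = 6.604.
The even/odd transcendental equations gain one root per π/2 in z₀, giving N = 1 + ⌊2z₀/π⌋ = 1 + ⌊4.204⌋ = 5.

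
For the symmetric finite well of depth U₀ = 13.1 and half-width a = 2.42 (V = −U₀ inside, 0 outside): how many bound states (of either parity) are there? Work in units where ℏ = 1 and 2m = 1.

N = 6

Define the well-strength parameter z₀ = (a/ℏ)√(2mU₀) = 2.42 × √(2·0.5·13.1) = 8.759.
The even/odd transcendental equations gain one root per π/2 in z₀, giving N = 1 + ⌊2z₀/π⌋ = 1 + ⌊5.576⌋ = 6.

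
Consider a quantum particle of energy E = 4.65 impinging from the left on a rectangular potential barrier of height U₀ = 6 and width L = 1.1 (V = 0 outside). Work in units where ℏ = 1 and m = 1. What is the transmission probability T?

T = 0.0735

Since E < U₀ the interior solution is evanescent with decay constant κ = √(2m(U₀ − E))/ℏ = 1.643.
κL = 1.807, sinh(κL) = 2.966.
Matching ψ, ψ′ at both faces gives T = [1 + U₀² sinh²(κL) / (4E(U₀ − E))]⁻¹ = 1/13.61 = 0.0735.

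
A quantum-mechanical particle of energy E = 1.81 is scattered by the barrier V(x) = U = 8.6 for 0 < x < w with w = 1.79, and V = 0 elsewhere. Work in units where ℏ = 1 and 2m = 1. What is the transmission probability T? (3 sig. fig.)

E < U: inside the barrier ψ ∝ e^{±κx} with κ = √(2m(U − E))/ℏ = 2.606.
κw = 4.664, sinh(κw) = 53.04.
Matching ψ, ψ′ at both faces gives T = [1 + U² sinh²(κw) / (4E(U − E))]⁻¹ = 1/4234 = 0.000236.

T = 0.000236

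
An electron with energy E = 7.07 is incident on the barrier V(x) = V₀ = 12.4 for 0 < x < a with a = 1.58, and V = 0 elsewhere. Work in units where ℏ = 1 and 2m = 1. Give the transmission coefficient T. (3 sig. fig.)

T = 0.00266

Since E < V₀ the interior solution is evanescent with decay constant κ = √(2m(V₀ − E))/ℏ = 2.309.
κa = 3.648, sinh(κa) = 19.18.
The exact tunnelling result is T⁻¹ = 1 + V₀² sinh²(κa) / [4E(V₀ − E)] = 376.3, so T = 0.00266.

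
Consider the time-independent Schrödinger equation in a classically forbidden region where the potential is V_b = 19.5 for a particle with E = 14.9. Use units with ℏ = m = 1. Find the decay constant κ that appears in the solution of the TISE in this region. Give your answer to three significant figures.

Since E < V_b the TISE in this region is ψ'' = κ²ψ with κ = √(2m(V_b − E))/ℏ.
κ = √(2 × 1 × 4.6) = 3.033.

κ = 3.03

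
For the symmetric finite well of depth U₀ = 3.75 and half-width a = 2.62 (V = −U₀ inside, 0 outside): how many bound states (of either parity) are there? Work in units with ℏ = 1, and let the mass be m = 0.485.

Define the well-strength parameter z₀ = (a/ℏ)√(2mU₀) = 2.62 × √(2·0.485·3.75) = 4.997.
A new bound state (alternating even/odd) appears each time z₀ passes a multiple of π/2, so N = ⌊2z₀/π⌋ + 1 = ⌊3.181⌋ + 1 = 4.

N = 4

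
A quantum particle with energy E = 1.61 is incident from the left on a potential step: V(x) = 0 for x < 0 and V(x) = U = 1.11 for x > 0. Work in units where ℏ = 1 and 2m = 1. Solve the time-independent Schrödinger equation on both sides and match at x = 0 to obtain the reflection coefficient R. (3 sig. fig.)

On each side the TISE gives plane waves with k = √(2m(E − V))/ℏ: k₁ = √(2·½·1.61) = 1.269, k₂ = √(2·½·0.5) = 0.7071.
Matching ψ and ψ′ at x = 0 gives r = (k₁ − k₂)/(k₁ + k₂), so R = r² = 0.08082 and T = 1 − R = 0.9192.

R = 0.0808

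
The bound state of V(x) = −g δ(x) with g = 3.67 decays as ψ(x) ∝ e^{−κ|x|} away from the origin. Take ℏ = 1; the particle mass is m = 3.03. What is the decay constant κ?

Integrating the TISE across x = 0 gives the cusp condition ψ'(0⁺) − ψ'(0⁻) = −(2mg/ℏ²)ψ(0).
With ψ ∝ e^{−κ|x|} this yields −2κ = −2mg/ℏ², so κ = mg/ℏ² = 11.12.

κ = 11.1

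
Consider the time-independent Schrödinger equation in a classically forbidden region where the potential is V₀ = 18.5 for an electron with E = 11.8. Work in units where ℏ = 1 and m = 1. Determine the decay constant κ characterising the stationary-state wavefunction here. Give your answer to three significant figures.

Since E < V₀ the TISE in this region is ψ'' = κ²ψ with κ = √(2m(V₀ − E))/ℏ.
κ = √(2 × 1 × 6.7) = 3.661.

κ = 3.66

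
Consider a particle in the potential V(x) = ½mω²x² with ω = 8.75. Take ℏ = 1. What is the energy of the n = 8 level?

Using E_n = (n + ½)ℏω: E_8 = 8.5 × 8.75 = 74.38.

E = 74.4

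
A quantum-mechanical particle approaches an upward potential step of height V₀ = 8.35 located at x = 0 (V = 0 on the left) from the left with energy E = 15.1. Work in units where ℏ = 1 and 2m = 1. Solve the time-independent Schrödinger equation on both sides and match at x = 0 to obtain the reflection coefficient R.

R = 0.0394

The wavenumbers are k₁ = √(2mE)/ℏ = 3.886 on the left and k₂ = √(2m(E − V₀))/ℏ = 2.598 on the right.
Continuity of ψ and ψ′ at the step yields the reflection amplitude r = (k₁ − k₂)/(k₁ + k₂) = 0.1986; thus R = |r|² = 0.03945, T = 0.9606.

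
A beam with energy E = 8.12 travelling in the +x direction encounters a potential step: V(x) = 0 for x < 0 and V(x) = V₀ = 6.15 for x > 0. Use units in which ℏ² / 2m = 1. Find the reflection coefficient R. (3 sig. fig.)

On each side the TISE gives plane waves with k = √(2m(E − V))/ℏ: k₁ = √(2·½·8.12) = 2.850, k₂ = √(2·½·1.97) = 1.404.
Continuity of ψ and ψ′ at the step yields the reflection amplitude r = (k₁ − k₂)/(k₁ + k₂) = 0.3400; thus R = |r|² = 0.1156, T = 0.8844.

R = 0.116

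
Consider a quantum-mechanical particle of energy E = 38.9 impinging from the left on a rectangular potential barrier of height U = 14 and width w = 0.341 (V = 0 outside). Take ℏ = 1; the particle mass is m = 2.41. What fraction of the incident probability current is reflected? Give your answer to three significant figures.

E > U: inside the barrier k₂ = √(2m(E − U))/ℏ = 10.96, k₂w = 3.736.
T = [1 + U² sin²(k₂w) / (4E(E − U))]⁻¹ = 1/1.016 = 0.984.
R = 1 − T = 0.0156.

R = 0.0156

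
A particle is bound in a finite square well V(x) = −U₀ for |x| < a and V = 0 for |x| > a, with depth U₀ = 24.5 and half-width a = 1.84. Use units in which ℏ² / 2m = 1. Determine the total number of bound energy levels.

Define the well-strength parameter z₀ = (a/ℏ)√(2mU₀) = 1.84 × √(2·0.5·24.5) = 9.108.
A new bound state (alternating even/odd) appears each time z₀ passes a multiple of π/2, so N = ⌊2z₀/π⌋ + 1 = ⌊5.798⌋ + 1 = 6.

N = 6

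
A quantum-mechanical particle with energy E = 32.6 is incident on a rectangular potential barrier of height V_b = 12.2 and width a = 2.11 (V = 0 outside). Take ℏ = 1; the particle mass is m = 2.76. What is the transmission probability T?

T = 0.992

E > V_b: inside the barrier k₂ = √(2m(E − V_b))/ℏ = 10.61, k₂a = 22.39.
T = [1 + V_b² sin²(k₂a) / (4E(E − V_b))]⁻¹ = 1/1.008 = 0.992.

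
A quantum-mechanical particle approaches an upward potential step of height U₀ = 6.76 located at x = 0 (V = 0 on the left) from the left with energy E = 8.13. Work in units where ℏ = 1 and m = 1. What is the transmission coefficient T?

T = 0.825

The wavenumbers are k₁ = √(2mE)/ℏ = 4.032 on the left and k₂ = √(2m(E − U₀))/ℏ = 1.655 on the right.
Continuity of ψ and ψ′ at the step yields the reflection amplitude r = (k₁ − k₂)/(k₁ + k₂) = 0.4179; thus R = |r|² = 0.1747, T = 0.8253.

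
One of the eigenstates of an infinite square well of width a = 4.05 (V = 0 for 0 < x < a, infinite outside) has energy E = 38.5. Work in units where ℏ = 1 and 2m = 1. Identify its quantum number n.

From E_n = n²π²ℏ²/(2ma²) invert to n = √(2ma²E)/(πℏ).
n = (4.05/π) × √(2 × 0.5 × 38.5) = 7.999 → n = 8.

n = 8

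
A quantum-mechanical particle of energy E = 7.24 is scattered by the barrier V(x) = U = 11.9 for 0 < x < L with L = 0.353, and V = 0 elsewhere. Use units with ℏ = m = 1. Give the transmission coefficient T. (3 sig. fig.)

T = 0.361

Since E < U the interior solution is evanescent with decay constant κ = √(2m(U − E))/ℏ = 3.053.
κL = 1.078, sinh(κL) = 1.299.
The exact tunnelling result is T⁻¹ = 1 + U² sinh²(κL) / [4E(U − E)] = 2.770, so T = 0.361.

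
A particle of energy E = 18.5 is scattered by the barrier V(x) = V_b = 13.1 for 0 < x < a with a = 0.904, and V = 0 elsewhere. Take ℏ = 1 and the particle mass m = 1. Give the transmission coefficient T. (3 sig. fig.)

Above the barrier the interior wavenumber is k₂ = √(2m(E − V_b))/ℏ = 3.286, giving phase k₂a = 2.971.
T = [1 + V_b² sin²(k₂a) / (4E(E − V_b))]⁻¹ = 1/1.012 = 0.988.

T = 0.988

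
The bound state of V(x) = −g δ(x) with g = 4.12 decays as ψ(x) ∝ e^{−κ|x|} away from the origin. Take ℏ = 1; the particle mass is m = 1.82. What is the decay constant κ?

κ = 7.50

Integrating the TISE across x = 0 gives the cusp condition ψ'(0⁺) − ψ'(0⁻) = −(2mg/ℏ²)ψ(0).
With ψ ∝ e^{−κ|x|} this yields −2κ = −2mg/ℏ², so κ = mg/ℏ² = 7.498.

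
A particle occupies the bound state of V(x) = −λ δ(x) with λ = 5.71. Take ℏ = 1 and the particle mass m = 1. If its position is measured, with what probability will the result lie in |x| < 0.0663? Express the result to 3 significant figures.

P = 0.531

The normalised bound state is ψ = √κ e^{−κ|x|} with κ = mλ/ℏ² = 5.710.
P(|x| < d) = ∫_{−d}^{d} κ e^{−2κ|x|} dx = 1 − e^{−2κd} = 1 − e^{−0.7571} = 0.5310.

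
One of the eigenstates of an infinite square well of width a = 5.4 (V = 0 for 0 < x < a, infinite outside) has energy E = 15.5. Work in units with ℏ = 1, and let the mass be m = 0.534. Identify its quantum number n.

n = 7

For an infinite well E_n = n²π²ℏ²/(2ma²), so n = (a/πℏ)√(2mE).
n = (5.4/π) × √(2 × 0.534 × 15.5) = 6.994 → n = 7.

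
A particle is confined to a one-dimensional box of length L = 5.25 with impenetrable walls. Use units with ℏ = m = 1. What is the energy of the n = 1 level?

The infinite-well eigenfunctions ψ_n = √(2/L) sin(nπx/L) vanish at both walls, giving E_n = n²π²ℏ²/(2mL²).
E_1 = 1² × π² / (2 × 1 × 5.25²) = 0.1790.

E = 0.179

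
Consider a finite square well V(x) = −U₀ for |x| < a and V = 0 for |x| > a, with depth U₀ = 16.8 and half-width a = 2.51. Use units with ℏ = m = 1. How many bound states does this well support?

N = 10

The dimensionless depth is z₀ = a√(2mU₀)/ℏ = 2.51 × √(33.60) = 14.55.
The even/odd transcendental equations gain one root per π/2 in z₀, giving N = 1 + ⌊2z₀/π⌋ = 1 + ⌊9.262⌋ = 10.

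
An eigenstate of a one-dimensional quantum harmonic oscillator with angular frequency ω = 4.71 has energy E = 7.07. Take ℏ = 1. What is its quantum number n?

E_n = ℏω(n + ½) ⇒ n = E/(ℏω) − ½ = 7.07/4.71 − 0.5 = 1.001 → n = 1.

n = 1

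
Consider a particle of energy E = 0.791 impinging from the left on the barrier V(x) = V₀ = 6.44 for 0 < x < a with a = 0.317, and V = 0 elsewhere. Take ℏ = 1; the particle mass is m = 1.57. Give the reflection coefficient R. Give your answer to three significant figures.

Since E < V₀ the interior solution is evanescent with decay constant κ = √(2m(V₀ − E))/ℏ = 4.212.
κa = 1.335, sinh(κa) = 1.769.
The exact tunnelling result is T⁻¹ = 1 + V₀² sinh²(κa) / [4E(V₀ − E)] = 8.258, so T = 0.121.
R = 1 − T = 0.879.

R = 0.879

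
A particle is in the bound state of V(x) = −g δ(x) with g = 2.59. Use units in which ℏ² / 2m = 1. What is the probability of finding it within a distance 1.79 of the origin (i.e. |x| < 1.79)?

P = 0.990

The normalised bound state is ψ = √κ e^{−κ|x|} with κ = mg/ℏ² = 1.295.
P(|x| < d) = ∫_{−d}^{d} κ e^{−2κ|x|} dx = 1 − e^{−2κd} = 1 − e^{−4.636} = 0.9903.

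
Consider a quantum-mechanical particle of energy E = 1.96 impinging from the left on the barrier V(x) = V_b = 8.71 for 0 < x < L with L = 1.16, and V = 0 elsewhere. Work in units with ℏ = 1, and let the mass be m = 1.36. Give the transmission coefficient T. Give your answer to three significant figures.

T = 0.000134

E < V_b: inside the barrier ψ ∝ e^{±κx} with κ = √(2m(V_b − E))/ℏ = 4.285.
κL = 4.970, sinh(κL) = 72.04.
The exact tunnelling result is T⁻¹ = 1 + V_b² sinh²(κL) / [4E(V_b − E)] = 7441, so T = 0.000134.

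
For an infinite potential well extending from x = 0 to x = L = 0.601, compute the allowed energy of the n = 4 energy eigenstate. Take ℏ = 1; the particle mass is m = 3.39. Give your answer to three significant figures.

E = 64.5

The infinite-well eigenfunctions ψ_n = √(2/L) sin(nπx/L) vanish at both walls, giving E_n = n²π²ℏ²/(2mL²).
E_4 = 4² × π² / (2 × 3.39 × 0.601²) = 64.48.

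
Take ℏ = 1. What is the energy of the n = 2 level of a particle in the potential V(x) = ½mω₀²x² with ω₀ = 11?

The oscillator eigenvalues are E_n = ℏω₀(n + ½), so E_2 = 11 × 2.5 = 27.50.

E = 27.5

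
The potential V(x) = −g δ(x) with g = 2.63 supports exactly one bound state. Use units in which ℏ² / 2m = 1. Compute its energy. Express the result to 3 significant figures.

The bound state is ψ(x) = √κ e^{−κ|x|}. The derivative jump ψ'(0⁺) − ψ'(0⁻) = −(2mg/ℏ²)ψ(0) fixes κ = mg/ℏ² = 1.315.
Then E = −ℏ²κ²/(2m) = −mg²/(2ℏ²) = -1.729.

E = -1.73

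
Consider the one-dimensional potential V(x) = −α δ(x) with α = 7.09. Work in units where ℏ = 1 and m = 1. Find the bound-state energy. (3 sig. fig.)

E = -25.1

For x ≠ 0 the bound state is ψ ∝ e^{−κ|x|}; integrating the TISE across the delta gives the cusp condition 2κ = 2mα/ℏ², so κ = 7.090.
Then E = −ℏ²κ²/(2m) = −mα²/(2ℏ²) = -25.13.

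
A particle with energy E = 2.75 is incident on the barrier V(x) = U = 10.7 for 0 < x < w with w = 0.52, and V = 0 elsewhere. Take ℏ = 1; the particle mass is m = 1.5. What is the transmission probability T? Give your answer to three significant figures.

T = 0.0189

E < U: inside the barrier ψ ∝ e^{±κx} with κ = √(2m(U − E))/ℏ = 4.884.
κw = 2.539, sinh(κw) = 6.297.
Matching ψ, ψ′ at both faces gives T = [1 + U² sinh²(κw) / (4E(U − E))]⁻¹ = 1/52.92 = 0.0189.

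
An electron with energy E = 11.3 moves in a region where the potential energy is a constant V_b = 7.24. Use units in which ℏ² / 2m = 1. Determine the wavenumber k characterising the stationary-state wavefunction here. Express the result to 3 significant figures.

With E > V_b the solution is oscillatory, ψ ∝ e^{±ikx} with k = √(2m(E − V_b))/ℏ.
k = √(2 × 0.5 × 4.06) = 2.015.

k = 2.01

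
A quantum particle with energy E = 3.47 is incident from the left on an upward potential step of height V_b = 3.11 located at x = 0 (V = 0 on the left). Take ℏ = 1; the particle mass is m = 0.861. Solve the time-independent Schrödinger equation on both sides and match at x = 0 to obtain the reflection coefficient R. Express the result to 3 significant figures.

R = 0.263

The wavenumbers are k₁ = √(2mE)/ℏ = 2.444 on the left and k₂ = √(2m(E − V_b))/ℏ = 0.7873 on the right.
Continuity of ψ and ψ′ at the step yields the reflection amplitude r = (k₁ − k₂)/(k₁ + k₂) = 0.5127; thus R = |r|² = 0.2629, T = 0.7371.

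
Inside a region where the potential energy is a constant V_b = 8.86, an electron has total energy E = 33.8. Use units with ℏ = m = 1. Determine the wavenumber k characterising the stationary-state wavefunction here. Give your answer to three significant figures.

With E > V_b the solution is oscillatory, ψ ∝ e^{±ikx} with k = √(2m(E − V_b))/ℏ.
k = √(2 × 1 × 24.94) = 7.063.

k = 7.06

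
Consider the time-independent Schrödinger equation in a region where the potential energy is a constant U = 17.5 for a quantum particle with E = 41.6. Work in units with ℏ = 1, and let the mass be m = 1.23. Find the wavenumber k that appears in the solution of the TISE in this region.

With E > U the solution is oscillatory, ψ ∝ e^{±ikx} with k = √(2m(E − U))/ℏ.
k = √(2 × 1.23 × 24.1) = 7.700.

k = 7.70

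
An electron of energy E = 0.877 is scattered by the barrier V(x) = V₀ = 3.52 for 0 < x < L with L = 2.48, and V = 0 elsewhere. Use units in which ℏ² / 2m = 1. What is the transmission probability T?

T = 0.000942

E < V₀: inside the barrier ψ ∝ e^{±κx} with κ = √(2m(V₀ − E))/ℏ = 1.626.
κL = 4.032, sinh(κL) = 28.17.
The exact tunnelling result is T⁻¹ = 1 + V₀² sinh²(κL) / [4E(V₀ − E)] = 1062, so T = 0.000942.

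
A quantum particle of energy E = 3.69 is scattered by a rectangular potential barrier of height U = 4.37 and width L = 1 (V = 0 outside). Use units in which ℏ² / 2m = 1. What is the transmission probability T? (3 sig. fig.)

Since E < U the interior solution is evanescent with decay constant κ = √(2m(U − E))/ℏ = 0.8246.
κL = 0.8246, sinh(κL) = 0.9213.
The exact tunnelling result is T⁻¹ = 1 + U² sinh²(κL) / [4E(U − E)] = 2.615, so T = 0.382.

T = 0.382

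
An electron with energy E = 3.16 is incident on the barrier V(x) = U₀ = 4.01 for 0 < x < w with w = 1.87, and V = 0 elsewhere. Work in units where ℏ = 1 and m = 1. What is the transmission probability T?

E < U₀: inside the barrier ψ ∝ e^{±κx} with κ = √(2m(U₀ − E))/ℏ = 1.304.
κw = 2.438, sinh(κw) = 5.682.
Matching ψ, ψ′ at both faces gives T = [1 + U₀² sinh²(κw) / (4E(U₀ − E))]⁻¹ = 1/49.33 = 0.0203.

T = 0.0203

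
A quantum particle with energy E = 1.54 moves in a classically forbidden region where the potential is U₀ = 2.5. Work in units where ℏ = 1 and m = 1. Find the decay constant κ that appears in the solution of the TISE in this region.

Since E < U₀ the TISE in this region is ψ'' = κ²ψ with κ = √(2m(U₀ − E))/ℏ.
κ = √(2 × 1 × 0.96) = 1.386.

κ = 1.39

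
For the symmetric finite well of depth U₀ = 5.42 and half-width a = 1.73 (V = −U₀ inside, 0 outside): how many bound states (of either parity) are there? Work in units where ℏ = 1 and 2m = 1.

Define the well-strength parameter z₀ = (a/ℏ)√(2mU₀) = 1.73 × √(2·0.5·5.42) = 4.028.
A new bound state (alternating even/odd) appears each time z₀ passes a multiple of π/2, so N = ⌊2z₀/π⌋ + 1 = ⌊2.564⌋ + 1 = 3.

N = 3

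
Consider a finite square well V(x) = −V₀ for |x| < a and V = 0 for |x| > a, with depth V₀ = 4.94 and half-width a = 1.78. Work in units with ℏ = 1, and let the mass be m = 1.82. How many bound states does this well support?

The dimensionless depth is z₀ = a√(2mV₀)/ℏ = 1.78 × √(17.98) = 7.548.
The even/odd transcendental equations gain one root per π/2 in z₀, giving N = 1 + ⌊2z₀/π⌋ = 1 + ⌊4.805⌋ = 5.

N = 5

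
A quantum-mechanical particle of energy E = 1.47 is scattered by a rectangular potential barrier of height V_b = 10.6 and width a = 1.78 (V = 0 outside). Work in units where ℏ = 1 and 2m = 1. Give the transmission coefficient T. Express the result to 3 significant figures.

Since E < V_b the interior solution is evanescent with decay constant κ = √(2m(V_b − E))/ℏ = 3.022.
κa = 5.378, sinh(κa) = 108.3.
Matching ψ, ψ′ at both faces gives T = [1 + V_b² sinh²(κa) / (4E(V_b − E))]⁻¹ = 1/24570 = 0.0000407.

T = 0.0000407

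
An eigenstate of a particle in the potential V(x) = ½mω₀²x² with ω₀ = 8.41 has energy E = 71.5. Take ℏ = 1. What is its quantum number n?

Invert E_n = (n + ½)ℏω₀: n = E/ℏω₀ − ½ = 8.002, so n = 8.

n = 8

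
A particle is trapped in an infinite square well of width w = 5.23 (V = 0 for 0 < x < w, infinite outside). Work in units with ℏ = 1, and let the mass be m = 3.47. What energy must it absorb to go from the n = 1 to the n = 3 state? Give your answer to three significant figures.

ΔE = 0.416

E_n = n²π²ℏ²/(2mw²), so ΔE = (3² − 1²) π²ℏ²/(2mw²).
ΔE = 8 × π² / (2 × 3.47 × 5.23²) = 0.4159.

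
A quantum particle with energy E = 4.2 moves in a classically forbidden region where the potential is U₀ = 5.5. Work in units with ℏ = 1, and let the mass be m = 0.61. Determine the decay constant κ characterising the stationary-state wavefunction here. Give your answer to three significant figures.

κ = 1.26

Since E < U₀ the TISE in this region is ψ'' = κ²ψ with κ = √(2m(U₀ − E))/ℏ.
κ = √(2 × 0.61 × 1.3) = 1.259.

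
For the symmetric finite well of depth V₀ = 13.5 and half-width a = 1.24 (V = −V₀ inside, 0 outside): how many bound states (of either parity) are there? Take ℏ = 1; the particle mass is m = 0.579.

N = 4

Define the well-strength parameter z₀ = (a/ℏ)√(2mV₀) = 1.24 × √(2·0.579·13.5) = 4.903.
The even/odd transcendental equations gain one root per π/2 in z₀, giving N = 1 + ⌊2z₀/π⌋ = 1 + ⌊3.121⌋ = 4.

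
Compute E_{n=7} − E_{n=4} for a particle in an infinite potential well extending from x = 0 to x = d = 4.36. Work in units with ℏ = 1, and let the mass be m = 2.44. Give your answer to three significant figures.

ΔE = 3.51

E_n = n²π²ℏ²/(2md²), so ΔE = (7² − 4²) π²ℏ²/(2md²).
ΔE = 33 × π² / (2 × 2.44 × 4.36²) = 3.511.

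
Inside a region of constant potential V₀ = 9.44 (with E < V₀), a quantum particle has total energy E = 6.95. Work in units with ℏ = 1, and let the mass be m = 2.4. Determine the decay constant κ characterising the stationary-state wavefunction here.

κ = 3.46

Since E < V₀ the TISE in this region is ψ'' = κ²ψ with κ = √(2m(V₀ − E))/ℏ.
κ = √(2 × 2.4 × 2.49) = 3.457.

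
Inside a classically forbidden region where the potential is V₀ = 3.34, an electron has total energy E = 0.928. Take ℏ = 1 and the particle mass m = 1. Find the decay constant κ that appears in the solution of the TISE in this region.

κ = 2.20

Since E < V₀ the TISE in this region is ψ'' = κ²ψ with κ = √(2m(V₀ − E))/ℏ.
κ = √(2 × 1 × 2.412) = 2.196.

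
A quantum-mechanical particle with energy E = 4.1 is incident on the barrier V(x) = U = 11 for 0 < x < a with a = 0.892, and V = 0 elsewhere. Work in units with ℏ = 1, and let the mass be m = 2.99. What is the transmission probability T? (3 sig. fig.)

Since E < U the interior solution is evanescent with decay constant κ = √(2m(U − E))/ℏ = 6.424.
κa = 5.730, sinh(κa) = 154.0.
Matching ψ, ψ′ at both faces gives T = [1 + U² sinh²(κa) / (4E(U − E))]⁻¹ = 1/25340 = 0.0000395.

T = 0.0000395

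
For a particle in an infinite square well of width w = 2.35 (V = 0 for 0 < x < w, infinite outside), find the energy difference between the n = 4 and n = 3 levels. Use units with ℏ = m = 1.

ΔE = 6.26

E_n = n²π²ℏ²/(2mw²), so ΔE = (4² − 3²) π²ℏ²/(2mw²).
ΔE = 7 × π² / (2 × 1 × 2.35²) = 6.255.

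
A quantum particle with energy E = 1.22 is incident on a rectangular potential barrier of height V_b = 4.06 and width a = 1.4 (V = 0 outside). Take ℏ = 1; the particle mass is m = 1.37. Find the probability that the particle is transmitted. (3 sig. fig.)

T = 0.00136

Since E < V_b the interior solution is evanescent with decay constant κ = √(2m(V_b − E))/ℏ = 2.790.
κa = 3.905, sinh(κa) = 24.82.
Matching ψ, ψ′ at both faces gives T = [1 + V_b² sinh²(κa) / (4E(V_b − E))]⁻¹ = 1/733.9 = 0.00136.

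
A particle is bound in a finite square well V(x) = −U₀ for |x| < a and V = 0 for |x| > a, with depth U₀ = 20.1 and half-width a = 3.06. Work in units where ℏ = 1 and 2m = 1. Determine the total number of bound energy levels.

N = 9

Define the well-strength parameter z₀ = (a/ℏ)√(2mU₀) = 3.06 × √(2·0.5·20.1) = 13.72.
A new bound state (alternating even/odd) appears each time z₀ passes a multiple of π/2, so N = ⌊2z₀/π⌋ + 1 = ⌊8.734⌋ + 1 = 9.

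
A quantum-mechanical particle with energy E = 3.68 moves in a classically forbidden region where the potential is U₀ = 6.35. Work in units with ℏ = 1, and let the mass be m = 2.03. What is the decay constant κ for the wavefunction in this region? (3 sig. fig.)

κ = 3.29

Since E < U₀ the TISE in this region is ψ'' = κ²ψ with κ = √(2m(U₀ − E))/ℏ.
κ = √(2 × 2.03 × 2.67) = 3.292.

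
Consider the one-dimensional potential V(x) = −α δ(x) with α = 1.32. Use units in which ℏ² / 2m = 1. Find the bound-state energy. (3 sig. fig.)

The bound state is ψ(x) = √κ e^{−κ|x|}. The derivative jump ψ'(0⁺) − ψ'(0⁻) = −(2mα/ℏ²)ψ(0) fixes κ = mα/ℏ² = 0.6600.
Then E = −ℏ²κ²/(2m) = −mα²/(2ℏ²) = -0.4356.

E = -0.436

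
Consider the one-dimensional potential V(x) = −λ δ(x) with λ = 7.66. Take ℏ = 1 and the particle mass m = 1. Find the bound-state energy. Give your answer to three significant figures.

E = -29.3

For x ≠ 0 the bound state is ψ ∝ e^{−κ|x|}; integrating the TISE across the delta gives the cusp condition 2κ = 2mλ/ℏ², so κ = 7.660.
Then E = −ℏ²κ²/(2m) = −mλ²/(2ℏ²) = -29.34.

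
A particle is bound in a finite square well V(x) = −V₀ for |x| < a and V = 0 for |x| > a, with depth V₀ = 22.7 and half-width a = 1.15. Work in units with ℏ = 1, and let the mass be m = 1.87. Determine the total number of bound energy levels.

N = 7

Define the well-strength parameter z₀ = (a/ℏ)√(2mV₀) = 1.15 × √(2·1.87·22.7) = 10.60.
The even/odd transcendental equations gain one root per π/2 in z₀, giving N = 1 + ⌊2z₀/π⌋ = 1 + ⌊6.746⌋ = 7.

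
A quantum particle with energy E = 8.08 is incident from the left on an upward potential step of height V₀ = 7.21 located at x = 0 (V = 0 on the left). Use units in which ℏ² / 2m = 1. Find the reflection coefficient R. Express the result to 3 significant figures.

R = 0.256

The wavenumbers are k₁ = √(2mE)/ℏ = 2.843 on the left and k₂ = √(2m(E − V₀))/ℏ = 0.9327 on the right.
Matching ψ and ψ′ at x = 0 gives r = (k₁ − k₂)/(k₁ + k₂), so R = r² = 0.2559 and T = 1 − R = 0.7441.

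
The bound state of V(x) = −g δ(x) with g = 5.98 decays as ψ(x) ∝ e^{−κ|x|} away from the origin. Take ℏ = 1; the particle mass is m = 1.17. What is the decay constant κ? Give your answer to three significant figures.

Integrating the TISE across x = 0 gives the cusp condition ψ'(0⁺) − ψ'(0⁻) = −(2mg/ℏ²)ψ(0).
With ψ ∝ e^{−κ|x|} this yields −2κ = −2mg/ℏ², so κ = mg/ℏ² = 6.997.

κ = 7.00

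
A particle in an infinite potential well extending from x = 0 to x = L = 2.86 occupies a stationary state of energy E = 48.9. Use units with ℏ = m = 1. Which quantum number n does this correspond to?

n = 9

From E_n = n²π²ℏ²/(2mL²) invert to n = √(2mL²E)/(πℏ).
n = (2.86/π) × √(2 × 1 × 48.9) = 9.003 → n = 9.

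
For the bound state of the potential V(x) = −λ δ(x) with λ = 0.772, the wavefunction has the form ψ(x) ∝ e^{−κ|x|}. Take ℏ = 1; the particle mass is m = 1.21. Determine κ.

Integrating the TISE across x = 0 gives the cusp condition ψ'(0⁺) − ψ'(0⁻) = −(2mλ/ℏ²)ψ(0).
With ψ ∝ e^{−κ|x|} this yields −2κ = −2mλ/ℏ², so κ = mλ/ℏ² = 0.9341.

κ = 0.934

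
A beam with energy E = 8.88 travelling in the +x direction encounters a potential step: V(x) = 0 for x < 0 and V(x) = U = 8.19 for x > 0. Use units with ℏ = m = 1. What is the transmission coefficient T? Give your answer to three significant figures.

T = 0.682

On each side the TISE gives plane waves with k = √(2m(E − V))/ℏ: k₁ = √(2·1·8.88) = 4.214, k₂ = √(2·1·0.69) = 1.175.
Continuity of ψ and ψ′ at the step yields the reflection amplitude r = (k₁ − k₂)/(k₁ + k₂) = 0.5640; thus R = |r|² = 0.3181, T = 0.6819.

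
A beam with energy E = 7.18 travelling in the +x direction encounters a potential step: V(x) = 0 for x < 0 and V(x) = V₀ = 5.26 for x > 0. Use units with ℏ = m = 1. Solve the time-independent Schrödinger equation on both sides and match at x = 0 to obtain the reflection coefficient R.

The wavenumbers are k₁ = √(2mE)/ℏ = 3.789 on the left and k₂ = √(2m(E − V₀))/ℏ = 1.960 on the right.
Continuity of ψ and ψ′ at the step yields the reflection amplitude r = (k₁ − k₂)/(k₁ + k₂) = 0.3183; thus R = |r|² = 0.1013, T = 0.8987.

R = 0.101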